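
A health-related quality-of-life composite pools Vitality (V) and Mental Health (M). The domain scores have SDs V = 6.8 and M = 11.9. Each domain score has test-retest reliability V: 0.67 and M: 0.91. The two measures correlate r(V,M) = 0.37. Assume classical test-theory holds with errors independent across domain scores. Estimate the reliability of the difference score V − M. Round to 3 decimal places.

0.781

Var(V−M) = 6.8² + 11.9² − 2·6.8·11.9·0.37 = 187.85 − 59.8808 = 127.969.
Under uncorrelated errors the observed covariances equal the true-score covariances, so only the own-variance terms attenuate.
True-score variance = [6.8²·0.67 + 11.9²·0.91] − 59.8808 = 159.846 − 59.8808 = 99.9651.
Reliability = 99.9651 / 127.969 = 0.781.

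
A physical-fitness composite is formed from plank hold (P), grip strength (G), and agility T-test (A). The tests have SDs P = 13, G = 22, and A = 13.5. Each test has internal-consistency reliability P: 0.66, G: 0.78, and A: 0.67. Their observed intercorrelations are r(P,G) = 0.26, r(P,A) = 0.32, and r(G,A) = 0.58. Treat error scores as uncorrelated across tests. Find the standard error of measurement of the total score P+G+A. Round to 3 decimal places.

Var(total) = 835.25 + 605.56 = 1440.81.
True-score variance = 611.168 + 605.56 = 1216.73, so reliability = 0.8445.
Error variance = 1440.81 − 1216.73 = 224.082; SEM = √224.082 = 14.969.

14.969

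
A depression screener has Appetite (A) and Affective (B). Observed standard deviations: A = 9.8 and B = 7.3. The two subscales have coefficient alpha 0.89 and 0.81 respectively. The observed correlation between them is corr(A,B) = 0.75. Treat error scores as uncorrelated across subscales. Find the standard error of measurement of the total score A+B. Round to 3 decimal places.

Var(total) = 149.33 + 107.31 = 256.64.
True-score variance = 128.641 + 107.31 = 235.951, so reliability = 0.9194.
Error variance = 256.64 − 235.951 = 20.6895; SEM = √20.6895 = 4.549.

4.549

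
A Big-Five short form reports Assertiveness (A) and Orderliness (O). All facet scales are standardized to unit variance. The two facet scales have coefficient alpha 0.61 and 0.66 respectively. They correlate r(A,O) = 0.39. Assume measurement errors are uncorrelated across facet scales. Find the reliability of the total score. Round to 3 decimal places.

0.737

Var(A+O) = 2 + 2·[0.39] = 2 + 0.78 = 2.78.
Because errors are independent across components, Cov(Tᵢ,Tⱼ) = Cov(Xᵢ,Xⱼ); the off-diagonal part of the true-score variance is the same as above.
True-score variance = [0.61 + 0.66] + 0.78 = 1.27 + 0.78 = 2.05.
Reliability = 2.05 / 2.78 = 0.737.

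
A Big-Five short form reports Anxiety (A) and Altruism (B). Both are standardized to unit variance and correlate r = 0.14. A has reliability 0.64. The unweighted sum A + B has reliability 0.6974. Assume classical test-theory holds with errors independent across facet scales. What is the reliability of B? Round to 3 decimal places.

Var(A+B) = 2 + 2·0.14 = 2.280.
True-score variance = ρ_A + ρ_B + 2·0.14, so 0.6974 = (0.64 + ρ_B + 0.28) / 2.280.
ρ_B = 0.6974·2.280 − 0.64 − 0.28 = 0.670.

0.670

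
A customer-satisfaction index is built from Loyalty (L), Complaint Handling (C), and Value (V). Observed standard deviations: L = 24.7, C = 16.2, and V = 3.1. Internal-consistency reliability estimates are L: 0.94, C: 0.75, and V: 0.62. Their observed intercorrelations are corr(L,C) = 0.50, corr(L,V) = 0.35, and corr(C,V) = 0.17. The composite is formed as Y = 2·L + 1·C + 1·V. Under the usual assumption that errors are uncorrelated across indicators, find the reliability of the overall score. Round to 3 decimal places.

0.941

Var(Y) = 2²·24.7² + 16.2² + 3.1² + 2·[2·24.7·16.2·0.50 + 2·24.7·3.1·0.35 + 16.2·3.1·0.17] = 2712.41 + 924.553 = 3636.96.
Because errors are independent across components, Cov(Tᵢ,Tⱼ) = Cov(Xᵢ,Xⱼ); the off-diagonal part of the true-score variance is the same as above.
True-score variance = [2²·24.7²·0.94 + 16.2²·0.75 + 3.1²·0.62] + 924.553 = 2496.73 + 924.553 = 3421.28.
Reliability = 3421.28 / 3636.96 = 0.941.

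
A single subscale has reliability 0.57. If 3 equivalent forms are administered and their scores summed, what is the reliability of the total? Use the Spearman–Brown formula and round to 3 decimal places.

ρ_k = kρ / (1 + (k−1)ρ) = 3·0.57 / (1 + 2·0.57) = 1.710 / 2.140 = 0.799.

0.799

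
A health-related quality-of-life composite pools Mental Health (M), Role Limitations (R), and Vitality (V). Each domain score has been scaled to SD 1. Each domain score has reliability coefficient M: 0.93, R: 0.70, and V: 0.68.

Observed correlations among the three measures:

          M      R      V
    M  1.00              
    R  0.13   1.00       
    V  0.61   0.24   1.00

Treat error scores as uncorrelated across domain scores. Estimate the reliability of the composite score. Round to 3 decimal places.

Var(M+R+V) = 3 + 2·[0.13 + 0.61 + 0.24] = 3 + 1.96 = 4.96.
Under uncorrelated errors the observed covariances equal the true-score covariances, so only the own-variance terms attenuate.
True-score variance = [0.93 + 0.70 + 0.68] + 1.96 = 2.31 + 1.96 = 4.27.
Reliability = 4.27 / 4.96 = 0.861.

0.861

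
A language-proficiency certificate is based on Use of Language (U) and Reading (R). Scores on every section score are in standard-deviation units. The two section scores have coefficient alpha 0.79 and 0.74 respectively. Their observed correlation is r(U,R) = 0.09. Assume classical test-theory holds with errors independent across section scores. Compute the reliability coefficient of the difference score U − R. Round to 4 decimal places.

Var(U−R) = 1 + 1 − 2·0.09 = 2 − 0.18 = 1.82.
With uncorrelated errors the cross-covariances are all true-score covariance, so they carry over unchanged; only the diagonal terms shrink to ρᵢσᵢ².
True-score variance = [0.79 + 0.74] − 0.18 = 1.53 − 0.18 = 1.35.
Reliability = 1.35 / 1.82 = 0.7418.

0.7418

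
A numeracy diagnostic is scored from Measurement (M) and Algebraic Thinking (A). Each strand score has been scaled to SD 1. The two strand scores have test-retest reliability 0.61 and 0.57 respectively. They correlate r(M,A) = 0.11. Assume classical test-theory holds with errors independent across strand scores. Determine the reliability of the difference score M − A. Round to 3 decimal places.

Var(M−A) = 1 + 1 − 2·0.11 = 2 − 0.22 = 1.78.
With uncorrelated errors the cross-covariances are all true-score covariance, so they carry over unchanged; only the diagonal terms shrink to ρᵢσᵢ².
True-score variance = [0.61 + 0.57] − 0.22 = 1.18 − 0.22 = 0.96.
Reliability = 0.96 / 1.78 = 0.539.

0.539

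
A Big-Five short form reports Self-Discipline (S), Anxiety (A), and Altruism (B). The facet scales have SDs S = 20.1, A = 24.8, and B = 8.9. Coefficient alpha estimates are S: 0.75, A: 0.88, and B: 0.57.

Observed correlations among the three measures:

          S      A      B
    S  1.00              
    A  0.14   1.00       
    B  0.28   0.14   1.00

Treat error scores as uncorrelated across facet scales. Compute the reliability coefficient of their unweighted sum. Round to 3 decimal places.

Var(S+A+B) = 20.1² + 24.8² + 8.9² + 2·[20.1·24.8·0.14 + 20.1·8.9·0.28 + 24.8·8.9·0.14] = 1098.26 + 301.554 = 1399.81.
Under uncorrelated errors the observed covariances equal the true-score covariances, so only the own-variance terms attenuate.
True-score variance = [20.1²·0.75 + 24.8²·0.88 + 8.9²·0.57] + 301.554 = 889.392 + 301.554 = 1190.95.
Reliability = 1190.95 / 1399.81 = 0.851.

0.851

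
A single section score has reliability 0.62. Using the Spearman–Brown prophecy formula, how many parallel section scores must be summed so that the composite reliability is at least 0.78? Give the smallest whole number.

k ≥ ρ*(1−ρ₁)/(ρ₁(1−ρ*)) = 0.78·0.38 / (0.62·0.22) = 2.173.
Smallest integer k = 3.

3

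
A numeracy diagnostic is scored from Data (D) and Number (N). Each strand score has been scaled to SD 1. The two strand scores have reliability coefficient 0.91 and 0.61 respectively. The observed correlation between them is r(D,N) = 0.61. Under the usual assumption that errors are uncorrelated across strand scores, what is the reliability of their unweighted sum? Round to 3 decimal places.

Var(D+N) = 2 + 2·[0.61] = 2 + 1.22 = 3.22.
Under uncorrelated errors the observed covariances equal the true-score covariances, so only the own-variance terms attenuate.
True-score variance = [0.91 + 0.61] + 1.22 = 1.52 + 1.22 = 2.74.
Reliability = 2.74 / 3.22 = 0.851.

0.851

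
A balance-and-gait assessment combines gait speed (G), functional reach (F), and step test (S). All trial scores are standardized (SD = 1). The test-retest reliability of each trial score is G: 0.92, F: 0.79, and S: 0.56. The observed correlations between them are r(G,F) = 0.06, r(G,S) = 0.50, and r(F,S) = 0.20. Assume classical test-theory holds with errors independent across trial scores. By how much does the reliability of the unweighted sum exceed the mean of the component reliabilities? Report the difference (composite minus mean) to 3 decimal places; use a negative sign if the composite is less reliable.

0.082

Var(sum) = 3 + 1.52 = 4.52; true-score variance = 2.27 + 1.52 = 3.79; composite reliability = 0.8385.
Mean component reliability = 0.7567.
Difference = 0.8385 − 0.7567 = 0.082.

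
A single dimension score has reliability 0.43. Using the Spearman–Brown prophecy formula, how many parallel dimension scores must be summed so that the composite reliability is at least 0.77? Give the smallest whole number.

5

k ≥ ρ*(1−ρ₁)/(ρ₁(1−ρ*)) = 0.77·0.57 / (0.43·0.23) = 4.438.
Smallest integer k = 5.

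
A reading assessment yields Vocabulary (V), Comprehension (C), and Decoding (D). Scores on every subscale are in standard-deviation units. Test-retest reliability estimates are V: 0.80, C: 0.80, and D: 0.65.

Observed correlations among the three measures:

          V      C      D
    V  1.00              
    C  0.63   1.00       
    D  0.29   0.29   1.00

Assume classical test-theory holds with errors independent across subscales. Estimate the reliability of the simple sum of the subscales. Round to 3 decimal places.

Var(V+C+D) = 3 + 2·[0.63 + 0.29 + 0.29] = 3 + 2.42 = 5.42.
Under uncorrelated errors the observed covariances equal the true-score covariances, so only the own-variance terms attenuate.
True-score variance = [0.80 + 0.80 + 0.65] + 2.42 = 2.25 + 2.42 = 4.67.
Reliability = 4.67 / 5.42 = 0.862.

0.862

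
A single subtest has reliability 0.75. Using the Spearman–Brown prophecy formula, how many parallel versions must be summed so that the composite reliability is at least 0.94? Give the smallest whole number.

6

k ≥ ρ*(1−ρ₁)/(ρ₁(1−ρ*)) = 0.94·0.25 / (0.75·0.06) = 5.222.
Smallest integer k = 6.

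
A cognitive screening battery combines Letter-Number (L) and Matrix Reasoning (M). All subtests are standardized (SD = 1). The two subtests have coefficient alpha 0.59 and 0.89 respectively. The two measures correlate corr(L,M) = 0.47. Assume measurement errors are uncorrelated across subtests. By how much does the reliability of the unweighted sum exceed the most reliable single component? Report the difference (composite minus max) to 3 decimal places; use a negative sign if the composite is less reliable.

-0.067

Var(sum) = 2 + 0.94 = 2.94; true-score variance = 1.48 + 0.94 = 2.42; composite reliability = 0.8231.
Max component reliability = 0.8900.
Difference = 0.8231 − 0.8900 = -0.067.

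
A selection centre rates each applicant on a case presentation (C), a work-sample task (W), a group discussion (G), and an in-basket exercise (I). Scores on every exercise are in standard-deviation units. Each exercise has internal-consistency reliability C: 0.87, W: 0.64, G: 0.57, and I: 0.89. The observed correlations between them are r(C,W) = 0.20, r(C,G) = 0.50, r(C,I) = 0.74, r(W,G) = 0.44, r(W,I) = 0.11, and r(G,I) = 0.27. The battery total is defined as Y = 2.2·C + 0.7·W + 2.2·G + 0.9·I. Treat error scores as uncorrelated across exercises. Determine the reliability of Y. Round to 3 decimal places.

0.864

Var(Y) = 2.2² + 0.7² + 2.2² + 0.9² + 2·[1.54·0.20 + 4.84·0.50 + 1.98·0.74 + 1.54·0.44 + 0.63·0.11 + 1.98·0.27] = 10.98 + 10.9494 = 21.9294.
With uncorrelated errors the cross-covariances are all true-score covariance, so they carry over unchanged; only the diagonal terms shrink to ρᵢσᵢ².
True-score variance = [2.2²·0.87 + 0.7²·0.64 + 2.2²·0.57 + 0.9²·0.89] + 10.9494 = 8.0041 + 10.9494 = 18.9535.
Reliability = 18.9535 / 21.9294 = 0.864.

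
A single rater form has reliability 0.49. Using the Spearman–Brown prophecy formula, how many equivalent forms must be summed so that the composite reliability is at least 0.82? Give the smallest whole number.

5

k ≥ ρ*(1−ρ₁)/(ρ₁(1−ρ*)) = 0.82·0.51 / (0.49·0.18) = 4.741.
Smallest integer k = 5.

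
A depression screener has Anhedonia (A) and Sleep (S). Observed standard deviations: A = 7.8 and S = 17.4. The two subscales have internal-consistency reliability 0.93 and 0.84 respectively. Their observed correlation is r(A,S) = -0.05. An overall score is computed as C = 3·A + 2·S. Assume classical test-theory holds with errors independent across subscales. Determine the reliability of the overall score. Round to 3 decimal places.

0.862

Var(C) = 3²·7.8² + 2²·17.4² + 2·[6·7.8·17.4·(-0.05)] = 1758.6 − 81.432 = 1677.17.
Under uncorrelated errors the observed covariances equal the true-score covariances, so only the own-variance terms attenuate.
True-score variance = [3²·7.8²·0.93 + 2²·17.4²·0.84] − 81.432 = 1526.5 − 81.432 = 1445.07.
Reliability = 1445.07 / 1677.17 = 0.862.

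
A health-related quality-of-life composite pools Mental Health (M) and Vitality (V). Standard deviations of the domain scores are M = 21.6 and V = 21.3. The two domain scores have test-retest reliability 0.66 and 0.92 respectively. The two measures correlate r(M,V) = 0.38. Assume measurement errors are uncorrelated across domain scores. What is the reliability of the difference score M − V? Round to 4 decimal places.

0.6584

Var(M−V) = 21.6² + 21.3² − 2·21.6·21.3·0.38 = 920.25 − 349.661 = 570.589.
With uncorrelated errors the cross-covariances are all true-score covariance, so they carry over unchanged; only the diagonal terms shrink to ρᵢσᵢ².
True-score variance = [21.6²·0.66 + 21.3²·0.92] − 349.661 = 725.324 − 349.661 = 375.664.
Reliability = 375.664 / 570.589 = 0.6584.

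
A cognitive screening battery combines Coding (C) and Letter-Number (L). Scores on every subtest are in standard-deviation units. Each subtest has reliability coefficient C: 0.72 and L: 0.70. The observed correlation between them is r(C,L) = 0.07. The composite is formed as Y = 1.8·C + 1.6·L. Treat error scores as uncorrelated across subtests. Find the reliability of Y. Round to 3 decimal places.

Var(Y) = 1.8² + 1.6² + 2·[2.88·0.07] = 5.8 + 0.4032 = 6.2032.
With uncorrelated errors the cross-covariances are all true-score covariance, so they carry over unchanged; only the diagonal terms shrink to ρᵢσᵢ².
True-score variance = [1.8²·0.72 + 1.6²·0.70] + 0.4032 = 4.1248 + 0.4032 = 4.528.
Reliability = 4.528 / 6.2032 = 0.730.

0.730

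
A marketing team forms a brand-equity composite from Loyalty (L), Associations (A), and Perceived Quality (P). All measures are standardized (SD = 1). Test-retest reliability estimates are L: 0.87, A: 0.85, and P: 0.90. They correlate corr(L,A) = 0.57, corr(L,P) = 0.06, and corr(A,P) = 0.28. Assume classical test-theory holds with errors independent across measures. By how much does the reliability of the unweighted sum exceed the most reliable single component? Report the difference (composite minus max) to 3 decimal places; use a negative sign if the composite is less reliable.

Var(sum) = 3 + 1.82 = 4.82; true-score variance = 2.62 + 1.82 = 4.44; composite reliability = 0.9212.
Max component reliability = 0.9000.
Difference = 0.9212 − 0.9000 = 0.021.

0.021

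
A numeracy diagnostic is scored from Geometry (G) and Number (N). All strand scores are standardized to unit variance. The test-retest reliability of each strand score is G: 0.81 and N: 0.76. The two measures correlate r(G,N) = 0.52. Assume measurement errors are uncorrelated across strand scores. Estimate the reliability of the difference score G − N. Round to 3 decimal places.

0.552

Var(G−N) = 1 + 1 − 2·0.52 = 2 − 1.04 = 0.96.
Because errors are independent across components, Cov(Tᵢ,Tⱼ) = Cov(Xᵢ,Xⱼ); the off-diagonal part of the true-score variance is the same as above.
True-score variance = [0.81 + 0.76] − 1.04 = 1.57 − 1.04 = 0.53.
Reliability = 0.53 / 0.96 = 0.552.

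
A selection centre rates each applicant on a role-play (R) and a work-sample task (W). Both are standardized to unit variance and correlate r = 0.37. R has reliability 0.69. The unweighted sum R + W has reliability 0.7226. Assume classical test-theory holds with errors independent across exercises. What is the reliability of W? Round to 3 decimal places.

Var(R+W) = 2 + 2·0.37 = 2.740.
True-score variance = ρ_R + ρ_W + 2·0.37, so 0.7226 = (0.69 + ρ_W + 0.74) / 2.740.
ρ_W = 0.7226·2.740 − 0.69 − 0.74 = 0.550.

0.550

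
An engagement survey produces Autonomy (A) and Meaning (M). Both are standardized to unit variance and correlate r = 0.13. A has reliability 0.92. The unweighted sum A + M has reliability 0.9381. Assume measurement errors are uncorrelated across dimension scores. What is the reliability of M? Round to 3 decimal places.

0.940

Var(A+M) = 2 + 2·0.13 = 2.260.
True-score variance = ρ_A + ρ_M + 2·0.13, so 0.9381 = (0.92 + ρ_M + 0.26) / 2.260.
ρ_M = 0.9381·2.260 − 0.92 − 0.26 = 0.940.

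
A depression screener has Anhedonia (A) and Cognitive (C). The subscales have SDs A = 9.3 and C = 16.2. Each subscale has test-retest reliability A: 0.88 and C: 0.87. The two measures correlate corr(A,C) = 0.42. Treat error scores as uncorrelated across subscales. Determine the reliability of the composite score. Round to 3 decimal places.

0.906

Var(A+C) = 9.3² + 16.2² + 2·[9.3·16.2·0.42] = 348.93 + 126.554 = 475.484.
Under uncorrelated errors the observed covariances equal the true-score covariances, so only the own-variance terms attenuate.
True-score variance = [9.3²·0.88 + 16.2²·0.87] + 126.554 = 304.434 + 126.554 = 430.988.
Reliability = 430.988 / 475.484 = 0.906.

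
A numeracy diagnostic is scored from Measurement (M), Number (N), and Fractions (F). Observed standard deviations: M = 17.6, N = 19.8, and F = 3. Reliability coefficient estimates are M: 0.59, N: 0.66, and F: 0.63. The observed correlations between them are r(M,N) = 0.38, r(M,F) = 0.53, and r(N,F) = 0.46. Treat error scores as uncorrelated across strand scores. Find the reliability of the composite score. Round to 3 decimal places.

Var(M+N+F) = 17.6² + 19.8² + 3² + 2·[17.6·19.8·0.38 + 17.6·3·0.53 + 19.8·3·0.46] = 710.8 + 375.461 = 1086.26.
Because errors are independent across components, Cov(Tᵢ,Tⱼ) = Cov(Xᵢ,Xⱼ); the off-diagonal part of the true-score variance is the same as above.
True-score variance = [17.6²·0.59 + 19.8²·0.66 + 3²·0.63] + 375.461 = 447.175 + 375.461 = 822.636.
Reliability = 822.636 / 1086.26 = 0.757.

0.757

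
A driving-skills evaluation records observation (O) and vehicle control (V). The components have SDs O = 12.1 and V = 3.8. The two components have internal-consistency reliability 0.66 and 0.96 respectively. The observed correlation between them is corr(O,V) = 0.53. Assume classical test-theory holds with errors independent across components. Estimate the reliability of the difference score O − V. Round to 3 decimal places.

0.551

Var(O−V) = 12.1² + 3.8² − 2·12.1·3.8·0.53 = 160.85 − 48.7388 = 112.111.
Under uncorrelated errors the observed covariances equal the true-score covariances, so only the own-variance terms attenuate.
True-score variance = [12.1²·0.66 + 3.8²·0.96] − 48.7388 = 110.493 − 48.7388 = 61.7542.
Reliability = 61.7542 / 112.111 = 0.551.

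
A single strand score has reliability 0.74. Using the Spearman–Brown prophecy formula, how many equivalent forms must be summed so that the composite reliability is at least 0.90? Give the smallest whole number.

4

k ≥ ρ*(1−ρ₁)/(ρ₁(1−ρ*)) = 0.90·0.26 / (0.74·0.10) = 3.162.
Smallest integer k = 4.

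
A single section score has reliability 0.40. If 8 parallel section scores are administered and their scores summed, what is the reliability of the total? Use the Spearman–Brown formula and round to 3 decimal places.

0.842

ρ_k = kρ / (1 + (k−1)ρ) = 8·0.40 / (1 + 7·0.40) = 3.200 / 3.800 = 0.842.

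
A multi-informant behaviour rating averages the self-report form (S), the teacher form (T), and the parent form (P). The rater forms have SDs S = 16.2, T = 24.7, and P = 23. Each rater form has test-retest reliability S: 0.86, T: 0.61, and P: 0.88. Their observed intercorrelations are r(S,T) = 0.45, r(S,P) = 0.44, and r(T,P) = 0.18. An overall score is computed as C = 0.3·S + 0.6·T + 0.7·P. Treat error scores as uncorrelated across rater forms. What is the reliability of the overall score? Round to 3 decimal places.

Var(C) = 0.3²·16.2² + 0.6²·24.7² + 0.7²·23² + 2·[0.18·16.2·24.7·0.45 + 0.21·16.2·23·0.44 + 0.42·24.7·23·0.18] = 502.462 + 219.576 = 722.038.
Under uncorrelated errors the observed covariances equal the true-score covariances, so only the own-variance terms attenuate.
True-score variance = [0.3²·16.2²·0.86 + 0.6²·24.7²·0.61 + 0.7²·23²·0.88] + 219.576 = 382.393 + 219.576 = 601.969.
Reliability = 601.969 / 722.038 = 0.834.

0.834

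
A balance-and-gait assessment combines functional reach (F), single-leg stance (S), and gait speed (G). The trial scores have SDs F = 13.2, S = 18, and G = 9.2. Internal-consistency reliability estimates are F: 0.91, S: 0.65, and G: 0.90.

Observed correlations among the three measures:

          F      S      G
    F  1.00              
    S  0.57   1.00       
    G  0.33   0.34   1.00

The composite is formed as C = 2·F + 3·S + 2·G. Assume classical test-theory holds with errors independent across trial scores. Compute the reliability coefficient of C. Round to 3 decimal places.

0.830

Var(C) = 2²·13.2² + 3²·18² + 2²·9.2² + 2·[6·13.2·18·0.57 + 4·13.2·9.2·0.33 + 6·18·9.2·0.34] = 3951.52 + 2621.43 = 6572.95.
With uncorrelated errors the cross-covariances are all true-score covariance, so they carry over unchanged; only the diagonal terms shrink to ρᵢσᵢ².
True-score variance = [2²·13.2²·0.91 + 3²·18²·0.65 + 2²·9.2²·0.90] + 2621.43 = 2834.34 + 2621.43 = 5455.77.
Reliability = 5455.77 / 6572.95 = 0.830.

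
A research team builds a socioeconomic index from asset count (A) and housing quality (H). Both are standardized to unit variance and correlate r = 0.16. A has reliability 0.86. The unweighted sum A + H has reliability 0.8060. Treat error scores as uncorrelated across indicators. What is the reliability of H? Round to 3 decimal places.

0.690

Var(A+H) = 2 + 2·0.16 = 2.320.
True-score variance = ρ_A + ρ_H + 2·0.16, so 0.8060 = (0.86 + ρ_H + 0.32) / 2.320.
ρ_H = 0.8060·2.320 − 0.86 − 0.32 = 0.690.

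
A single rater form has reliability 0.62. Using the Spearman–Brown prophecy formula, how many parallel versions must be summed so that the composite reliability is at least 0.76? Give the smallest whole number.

k ≥ ρ*(1−ρ₁)/(ρ₁(1−ρ*)) = 0.76·0.38 / (0.62·0.24) = 1.941.
Smallest integer k = 2.

2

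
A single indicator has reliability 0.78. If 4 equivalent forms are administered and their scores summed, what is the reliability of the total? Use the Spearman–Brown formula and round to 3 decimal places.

0.934

ρ_k = kρ / (1 + (k−1)ρ) = 4·0.78 / (1 + 3·0.78) = 3.120 / 3.340 = 0.934.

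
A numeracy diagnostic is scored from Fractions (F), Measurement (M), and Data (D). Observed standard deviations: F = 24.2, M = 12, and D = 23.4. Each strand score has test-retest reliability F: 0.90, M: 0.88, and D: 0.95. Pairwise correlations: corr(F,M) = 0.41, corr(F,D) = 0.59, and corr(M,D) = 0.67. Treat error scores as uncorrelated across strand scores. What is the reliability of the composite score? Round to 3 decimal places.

0.960

Var(F+M+D) = 24.2² + 12² + 23.4² + 2·[24.2·12·0.41 + 24.2·23.4·0.59 + 12·23.4·0.67] = 1277.2 + 1282.61 = 2559.81.
Under uncorrelated errors the observed covariances equal the true-score covariances, so only the own-variance terms attenuate.
True-score variance = [24.2²·0.90 + 12²·0.88 + 23.4²·0.95] + 1282.61 = 1173.98 + 1282.61 = 2456.59.
Reliability = 2456.59 / 2559.81 = 0.960.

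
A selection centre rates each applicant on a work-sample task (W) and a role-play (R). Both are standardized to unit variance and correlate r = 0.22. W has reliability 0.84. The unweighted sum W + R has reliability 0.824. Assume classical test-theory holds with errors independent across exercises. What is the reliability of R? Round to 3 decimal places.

Var(W+R) = 2 + 2·0.22 = 2.440.
True-score variance = ρ_W + ρ_R + 2·0.22, so 0.824 = (0.84 + ρ_R + 0.44) / 2.440.
ρ_R = 0.824·2.440 − 0.84 − 0.44 = 0.731.

0.731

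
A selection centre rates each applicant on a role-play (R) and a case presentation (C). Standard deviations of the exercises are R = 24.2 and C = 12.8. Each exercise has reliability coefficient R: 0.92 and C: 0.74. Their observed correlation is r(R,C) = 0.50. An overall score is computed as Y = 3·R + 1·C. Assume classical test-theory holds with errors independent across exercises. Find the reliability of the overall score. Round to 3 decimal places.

Var(Y) = 3²·24.2² + 12.8² + 2·[3·24.2·12.8·0.50] = 5434.6 + 929.28 = 6363.88.
Under uncorrelated errors the observed covariances equal the true-score covariances, so only the own-variance terms attenuate.
True-score variance = [3²·24.2²·0.92 + 12.8²·0.74] + 929.28 = 4970.34 + 929.28 = 5899.62.
Reliability = 5899.62 / 6363.88 = 0.927.

0.927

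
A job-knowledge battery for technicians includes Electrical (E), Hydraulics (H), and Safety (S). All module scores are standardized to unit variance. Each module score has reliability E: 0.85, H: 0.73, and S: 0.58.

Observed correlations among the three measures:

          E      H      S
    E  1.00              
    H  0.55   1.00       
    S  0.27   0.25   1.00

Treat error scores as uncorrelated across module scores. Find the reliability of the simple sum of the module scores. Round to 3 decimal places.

0.837

Var(E+H+S) = 3 + 2·[0.55 + 0.27 + 0.25] = 3 + 2.14 = 5.14.
Because errors are independent across components, Cov(Tᵢ,Tⱼ) = Cov(Xᵢ,Xⱼ); the off-diagonal part of the true-score variance is the same as above.
True-score variance = [0.85 + 0.73 + 0.58] + 2.14 = 2.16 + 2.14 = 4.3.
Reliability = 4.3 / 5.14 = 0.837.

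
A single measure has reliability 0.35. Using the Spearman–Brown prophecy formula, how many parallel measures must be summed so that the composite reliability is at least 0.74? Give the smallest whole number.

6

k ≥ ρ*(1−ρ₁)/(ρ₁(1−ρ*)) = 0.74·0.65 / (0.35·0.26) = 5.286.
Smallest integer k = 6.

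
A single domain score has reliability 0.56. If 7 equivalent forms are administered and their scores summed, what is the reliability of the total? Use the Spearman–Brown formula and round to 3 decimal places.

0.899

ρ_k = kρ / (1 + (k−1)ρ) = 7·0.56 / (1 + 6·0.56) = 3.920 / 4.360 = 0.899.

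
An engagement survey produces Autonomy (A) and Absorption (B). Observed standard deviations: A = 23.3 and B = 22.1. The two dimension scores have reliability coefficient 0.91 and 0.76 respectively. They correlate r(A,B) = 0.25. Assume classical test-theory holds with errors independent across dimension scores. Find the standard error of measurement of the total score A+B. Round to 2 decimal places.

Var(total) = 1031.3 + 257.465 = 1288.77.
True-score variance = 865.222 + 257.465 = 1122.69, so reliability = 0.8711.
Error variance = 1288.77 − 1122.69 = 166.079; SEM = √166.079 = 12.89.

12.89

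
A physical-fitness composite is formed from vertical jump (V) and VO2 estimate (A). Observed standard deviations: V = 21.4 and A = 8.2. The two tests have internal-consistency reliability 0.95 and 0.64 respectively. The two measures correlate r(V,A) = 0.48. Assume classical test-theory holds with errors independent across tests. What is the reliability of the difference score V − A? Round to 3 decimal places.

Var(V−A) = 21.4² + 8.2² − 2·21.4·8.2·0.48 = 525.2 − 168.461 = 356.739.
Because errors are independent across components, Cov(Tᵢ,Tⱼ) = Cov(Xᵢ,Xⱼ); the off-diagonal part of the true-score variance is the same as above.
True-score variance = [21.4²·0.95 + 8.2²·0.64] − 168.461 = 478.096 − 168.461 = 309.635.
Reliability = 309.635 / 356.739 = 0.868.

0.868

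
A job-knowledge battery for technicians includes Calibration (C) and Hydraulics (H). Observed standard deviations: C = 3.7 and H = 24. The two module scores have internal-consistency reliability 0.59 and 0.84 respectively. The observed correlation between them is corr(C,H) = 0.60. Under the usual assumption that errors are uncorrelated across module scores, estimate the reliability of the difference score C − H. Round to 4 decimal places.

Var(C−H) = 3.7² + 24² − 2·3.7·24·0.60 = 589.69 − 106.56 = 483.13.
With uncorrelated errors the cross-covariances are all true-score covariance, so they carry over unchanged; only the diagonal terms shrink to ρᵢσᵢ².
True-score variance = [3.7²·0.59 + 24²·0.84] − 106.56 = 491.917 − 106.56 = 385.357.
Reliability = 385.357 / 483.13 = 0.7976.

0.7976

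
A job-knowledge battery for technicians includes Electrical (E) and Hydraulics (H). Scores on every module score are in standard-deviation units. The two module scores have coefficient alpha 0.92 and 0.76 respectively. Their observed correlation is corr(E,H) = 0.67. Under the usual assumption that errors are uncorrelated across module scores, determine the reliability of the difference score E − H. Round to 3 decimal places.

Var(E−H) = 1 + 1 − 2·0.67 = 2 − 1.34 = 0.66.
Because errors are independent across components, Cov(Tᵢ,Tⱼ) = Cov(Xᵢ,Xⱼ); the off-diagonal part of the true-score variance is the same as above.
True-score variance = [0.92 + 0.76] − 1.34 = 1.68 − 1.34 = 0.34.
Reliability = 0.34 / 0.66 = 0.515.

0.515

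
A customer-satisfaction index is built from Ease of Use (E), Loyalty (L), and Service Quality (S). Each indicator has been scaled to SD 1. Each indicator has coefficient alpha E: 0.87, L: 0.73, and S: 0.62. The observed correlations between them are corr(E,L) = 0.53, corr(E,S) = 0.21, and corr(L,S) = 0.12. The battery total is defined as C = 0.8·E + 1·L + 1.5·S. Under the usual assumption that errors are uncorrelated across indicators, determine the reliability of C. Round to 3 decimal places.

Var(C) = 0.8² + 1 + 1.5² + 2·[0.8·0.53 + 1.2·0.21 + 1.5·0.12] = 3.89 + 1.712 = 5.602.
With uncorrelated errors the cross-covariances are all true-score covariance, so they carry over unchanged; only the diagonal terms shrink to ρᵢσᵢ².
True-score variance = [0.8²·0.87 + 0.73 + 1.5²·0.62] + 1.712 = 2.6818 + 1.712 = 4.3938.
Reliability = 4.3938 / 5.602 = 0.784.

0.784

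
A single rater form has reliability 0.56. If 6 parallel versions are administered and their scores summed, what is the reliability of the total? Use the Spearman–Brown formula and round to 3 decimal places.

ρ_k = kρ / (1 + (k−1)ρ) = 6·0.56 / (1 + 5·0.56) = 3.360 / 3.800 = 0.884.

0.884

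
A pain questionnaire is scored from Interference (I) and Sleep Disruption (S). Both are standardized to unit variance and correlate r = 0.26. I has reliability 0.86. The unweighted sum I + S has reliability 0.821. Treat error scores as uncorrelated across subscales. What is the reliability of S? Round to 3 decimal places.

0.689

Var(I+S) = 2 + 2·0.26 = 2.520.
True-score variance = ρ_I + ρ_S + 2·0.26, so 0.821 = (0.86 + ρ_S + 0.52) / 2.520.
ρ_S = 0.821·2.520 − 0.86 − 0.52 = 0.689.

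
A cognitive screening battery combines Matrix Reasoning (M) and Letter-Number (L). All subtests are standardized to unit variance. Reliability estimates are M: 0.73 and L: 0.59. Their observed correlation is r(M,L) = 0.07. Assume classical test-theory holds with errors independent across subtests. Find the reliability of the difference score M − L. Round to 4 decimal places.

0.6344

Var(M−L) = 1 + 1 − 2·0.07 = 2 − 0.14 = 1.86.
With uncorrelated errors the cross-covariances are all true-score covariance, so they carry over unchanged; only the diagonal terms shrink to ρᵢσᵢ².
True-score variance = [0.73 + 0.59] − 0.14 = 1.32 − 0.14 = 1.18.
Reliability = 1.18 / 1.86 = 0.6344.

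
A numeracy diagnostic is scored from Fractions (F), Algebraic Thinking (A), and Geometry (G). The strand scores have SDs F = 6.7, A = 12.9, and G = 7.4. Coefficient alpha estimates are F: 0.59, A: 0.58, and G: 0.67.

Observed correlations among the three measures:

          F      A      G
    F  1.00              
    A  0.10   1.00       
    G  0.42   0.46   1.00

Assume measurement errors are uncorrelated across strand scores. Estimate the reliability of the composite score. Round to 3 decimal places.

Var(F+A+G) = 6.7² + 12.9² + 7.4² + 2·[6.7·12.9·0.10 + 6.7·7.4·0.42 + 12.9·7.4·0.46] = 266.06 + 146.756 = 412.816.
With uncorrelated errors the cross-covariances are all true-score covariance, so they carry over unchanged; only the diagonal terms shrink to ρᵢσᵢ².
True-score variance = [6.7²·0.59 + 12.9²·0.58 + 7.4²·0.67] + 146.756 = 159.692 + 146.756 = 306.449.
Reliability = 306.449 / 412.816 = 0.742.

0.742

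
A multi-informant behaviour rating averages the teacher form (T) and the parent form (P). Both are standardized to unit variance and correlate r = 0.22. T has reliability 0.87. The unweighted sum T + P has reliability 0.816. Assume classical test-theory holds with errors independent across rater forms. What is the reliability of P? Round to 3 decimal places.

Var(T+P) = 2 + 2·0.22 = 2.440.
True-score variance = ρ_T + ρ_P + 2·0.22, so 0.816 = (0.87 + ρ_P + 0.44) / 2.440.
ρ_P = 0.816·2.440 − 0.87 − 0.44 = 0.681.

0.681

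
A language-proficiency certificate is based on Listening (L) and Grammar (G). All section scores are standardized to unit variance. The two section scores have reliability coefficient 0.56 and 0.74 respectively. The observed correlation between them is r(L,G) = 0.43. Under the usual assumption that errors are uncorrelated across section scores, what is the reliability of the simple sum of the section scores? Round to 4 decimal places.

0.7552

Var(L+G) = 2 + 2·[0.43] = 2 + 0.86 = 2.86.
With uncorrelated errors the cross-covariances are all true-score covariance, so they carry over unchanged; only the diagonal terms shrink to ρᵢσᵢ².
True-score variance = [0.56 + 0.74] + 0.86 = 1.3 + 0.86 = 2.16.
Reliability = 2.16 / 2.86 = 0.7552.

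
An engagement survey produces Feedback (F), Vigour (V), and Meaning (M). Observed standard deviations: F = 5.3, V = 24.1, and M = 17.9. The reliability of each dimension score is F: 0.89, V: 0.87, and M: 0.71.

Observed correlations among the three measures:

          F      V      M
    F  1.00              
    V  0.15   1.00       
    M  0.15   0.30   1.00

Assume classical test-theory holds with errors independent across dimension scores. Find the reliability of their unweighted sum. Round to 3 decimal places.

0.863

Var(F+V+M) = 5.3² + 24.1² + 17.9² + 2·[5.3·24.1·0.15 + 5.3·17.9·0.15 + 24.1·17.9·0.30] = 929.31 + 325.614 = 1254.92.
With uncorrelated errors the cross-covariances are all true-score covariance, so they carry over unchanged; only the diagonal terms shrink to ρᵢσᵢ².
True-score variance = [5.3²·0.89 + 24.1²·0.87 + 17.9²·0.71] + 325.614 = 757.796 + 325.614 = 1083.41.
Reliability = 1083.41 / 1254.92 = 0.863.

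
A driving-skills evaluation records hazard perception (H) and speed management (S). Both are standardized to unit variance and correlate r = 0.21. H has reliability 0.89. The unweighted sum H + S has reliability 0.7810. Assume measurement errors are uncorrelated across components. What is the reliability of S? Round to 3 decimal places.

0.580

Var(H+S) = 2 + 2·0.21 = 2.420.
True-score variance = ρ_H + ρ_S + 2·0.21, so 0.7810 = (0.89 + ρ_S + 0.42) / 2.420.
ρ_S = 0.7810·2.420 − 0.89 − 0.42 = 0.580.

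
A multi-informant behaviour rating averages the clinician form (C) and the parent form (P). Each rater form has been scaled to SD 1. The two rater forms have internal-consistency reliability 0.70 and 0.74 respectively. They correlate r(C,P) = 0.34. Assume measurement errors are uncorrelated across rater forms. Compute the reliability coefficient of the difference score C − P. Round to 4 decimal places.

Var(C−P) = 1 + 1 − 2·0.34 = 2 − 0.68 = 1.32.
Because errors are independent across components, Cov(Tᵢ,Tⱼ) = Cov(Xᵢ,Xⱼ); the off-diagonal part of the true-score variance is the same as above.
True-score variance = [0.70 + 0.74] − 0.68 = 1.44 − 0.68 = 0.76.
Reliability = 0.76 / 1.32 = 0.5758.

0.5758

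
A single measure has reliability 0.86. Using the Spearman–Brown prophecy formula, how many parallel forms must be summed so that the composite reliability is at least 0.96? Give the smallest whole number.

4

k ≥ ρ*(1−ρ₁)/(ρ₁(1−ρ*)) = 0.96·0.14 / (0.86·0.04) = 3.907.
Smallest integer k = 4.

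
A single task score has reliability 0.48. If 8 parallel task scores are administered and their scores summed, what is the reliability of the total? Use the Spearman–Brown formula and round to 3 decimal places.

ρ_k = kρ / (1 + (k−1)ρ) = 8·0.48 / (1 + 7·0.48) = 3.840 / 4.360 = 0.881.

0.881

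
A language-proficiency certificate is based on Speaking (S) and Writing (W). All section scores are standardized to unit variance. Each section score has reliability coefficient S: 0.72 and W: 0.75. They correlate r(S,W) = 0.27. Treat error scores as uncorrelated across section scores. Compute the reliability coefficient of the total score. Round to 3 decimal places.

Var(S+W) = 2 + 2·[0.27] = 2 + 0.54 = 2.54.
With uncorrelated errors the cross-covariances are all true-score covariance, so they carry over unchanged; only the diagonal terms shrink to ρᵢσᵢ².
True-score variance = [0.72 + 0.75] + 0.54 = 1.47 + 0.54 = 2.01.
Reliability = 2.01 / 2.54 = 0.791.

0.791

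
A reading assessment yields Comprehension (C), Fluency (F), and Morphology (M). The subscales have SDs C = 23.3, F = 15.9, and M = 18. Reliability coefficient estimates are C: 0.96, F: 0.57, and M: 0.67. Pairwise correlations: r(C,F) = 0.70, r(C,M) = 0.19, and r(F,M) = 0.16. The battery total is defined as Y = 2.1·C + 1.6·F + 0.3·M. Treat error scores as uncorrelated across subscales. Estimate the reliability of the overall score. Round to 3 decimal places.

0.923

Var(Y) = 2.1²·23.3² + 1.6²·15.9² + 0.3²·18² + 2·[3.36·23.3·15.9·0.70 + 0.63·23.3·18·0.19 + 0.48·15.9·18·0.16] = 3070.5 + 1887.06 = 4957.55.
Because errors are independent across components, Cov(Tᵢ,Tⱼ) = Cov(Xᵢ,Xⱼ); the off-diagonal part of the true-score variance is the same as above.
True-score variance = [2.1²·23.3²·0.96 + 1.6²·15.9²·0.57 + 0.3²·18²·0.67] + 1887.06 = 2686.82 + 1887.06 = 4573.87.
Reliability = 4573.87 / 4957.55 = 0.923.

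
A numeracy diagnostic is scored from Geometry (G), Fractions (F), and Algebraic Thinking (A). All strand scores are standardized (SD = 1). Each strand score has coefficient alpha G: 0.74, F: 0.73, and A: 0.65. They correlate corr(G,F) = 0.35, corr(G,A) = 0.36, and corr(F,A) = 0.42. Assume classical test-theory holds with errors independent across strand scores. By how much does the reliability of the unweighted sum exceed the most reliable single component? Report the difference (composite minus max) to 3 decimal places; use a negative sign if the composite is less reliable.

Var(sum) = 3 + 2.26 = 5.26; true-score variance = 2.12 + 2.26 = 4.38; composite reliability = 0.8327.
Max component reliability = 0.7400.
Difference = 0.8327 − 0.7400 = 0.093.

0.093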